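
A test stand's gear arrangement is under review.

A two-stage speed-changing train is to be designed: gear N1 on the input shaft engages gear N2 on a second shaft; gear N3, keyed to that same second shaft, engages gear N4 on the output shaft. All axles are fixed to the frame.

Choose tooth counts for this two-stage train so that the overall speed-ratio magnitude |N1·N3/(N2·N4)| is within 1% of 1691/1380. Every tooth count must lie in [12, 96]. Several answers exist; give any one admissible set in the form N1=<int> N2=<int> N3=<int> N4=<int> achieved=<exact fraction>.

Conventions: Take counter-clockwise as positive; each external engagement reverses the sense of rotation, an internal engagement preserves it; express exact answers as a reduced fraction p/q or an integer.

N1=19 N2=15 N3=89 N4=92 achieved=1691/1380

design class (target 1691/1380): fixed-axis compound train
target = 1691/1380 in lowest terms: an exact hit needs N1·N3 = k·1691 and N2·N4 = k·1380 for one integer k, every count in [12, 96]; additionally prefer no 1:1 stage (N1 ≠ N2, N3 ≠ N4)
k = 1: N1·N3 = 1691 = 19·89, N2·N4 = 1380 = 15·92
achieved = 19·89/(15·92) = 1691/1380; |achieved − target| = 0 ≤ 1691/138000 ✓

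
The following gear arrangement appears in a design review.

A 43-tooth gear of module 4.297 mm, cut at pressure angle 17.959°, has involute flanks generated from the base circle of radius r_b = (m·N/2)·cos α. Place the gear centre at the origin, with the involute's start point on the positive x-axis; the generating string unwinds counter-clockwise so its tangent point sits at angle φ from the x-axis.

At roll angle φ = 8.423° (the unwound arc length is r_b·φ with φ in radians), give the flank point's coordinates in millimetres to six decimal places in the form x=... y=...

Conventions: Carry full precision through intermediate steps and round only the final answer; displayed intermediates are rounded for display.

topology: single-mesh involute geometry — m = 4.297, N = 43
pitch radius r_p = m·N/2 = 4.297·43/2 = 92.385500
base radius r_b = r_p·cos α = 92.385500·cos 17.959° = 87.884238
roll angle φ = 8.423° = 0.14700908 rad
x = r_b·(cos φ + φ·sin φ) = 88.828776
y = r_b·(sin φ − φ·cos φ) = 0.092872

x=88.828776 y=0.092872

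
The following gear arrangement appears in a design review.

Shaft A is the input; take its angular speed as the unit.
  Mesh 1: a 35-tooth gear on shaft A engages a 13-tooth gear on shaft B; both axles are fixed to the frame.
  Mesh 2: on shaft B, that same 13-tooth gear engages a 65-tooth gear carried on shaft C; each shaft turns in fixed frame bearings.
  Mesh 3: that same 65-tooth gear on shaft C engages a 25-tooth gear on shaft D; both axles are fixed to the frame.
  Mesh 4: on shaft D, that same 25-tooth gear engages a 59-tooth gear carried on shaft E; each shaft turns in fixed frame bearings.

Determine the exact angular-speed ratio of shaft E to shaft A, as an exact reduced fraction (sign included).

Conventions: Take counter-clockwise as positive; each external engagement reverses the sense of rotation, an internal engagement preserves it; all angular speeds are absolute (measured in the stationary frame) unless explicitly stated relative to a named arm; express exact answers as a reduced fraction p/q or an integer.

class = fixed-axis compound train [4 meshes; 4 ratios multiply, 4 sense flips]
mesh 1 [35T→13T]: running ratio 35/13, sense −
mesh 2 [13T→65T]: running ratio 7/13, sense +
mesh 3 [65T→25T]: running ratio 7/5, sense −
mesh 4 [25T→59T]: running ratio 35/59, sense +
ω_out/ω_in = 35/59

35/59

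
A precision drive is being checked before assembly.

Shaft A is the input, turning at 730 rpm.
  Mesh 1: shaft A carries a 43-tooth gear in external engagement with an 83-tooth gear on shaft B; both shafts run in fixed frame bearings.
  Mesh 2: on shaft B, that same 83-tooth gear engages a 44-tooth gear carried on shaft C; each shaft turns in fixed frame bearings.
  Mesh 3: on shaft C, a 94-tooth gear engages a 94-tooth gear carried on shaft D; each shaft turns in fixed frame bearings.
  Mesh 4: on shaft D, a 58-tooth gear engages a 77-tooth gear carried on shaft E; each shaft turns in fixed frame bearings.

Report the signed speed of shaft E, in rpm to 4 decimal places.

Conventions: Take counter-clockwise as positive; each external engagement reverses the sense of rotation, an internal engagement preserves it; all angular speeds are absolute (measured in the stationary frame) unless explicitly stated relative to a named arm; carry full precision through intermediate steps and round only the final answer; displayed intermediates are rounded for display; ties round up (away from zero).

topology: fixed-axis compound train — 4 meshes, A→E
mesh 1 [43T→83T]: ω = 730.0000×43/83 = 378.1928 rpm, sense flips to −
mesh 2 [83T→44T]: ω = 378.1928×83/44 = 713.4091 rpm, sense flips to +
mesh 3 [94T→94T]: ω = 713.4091×94/94 = 713.4091 rpm, sense flips to −
mesh 4 [58T→77T]: ω = 713.4091×58/77 = 537.3731 rpm, sense flips to +
signed output speed = +537.3731 rpm

+537.3731 rpm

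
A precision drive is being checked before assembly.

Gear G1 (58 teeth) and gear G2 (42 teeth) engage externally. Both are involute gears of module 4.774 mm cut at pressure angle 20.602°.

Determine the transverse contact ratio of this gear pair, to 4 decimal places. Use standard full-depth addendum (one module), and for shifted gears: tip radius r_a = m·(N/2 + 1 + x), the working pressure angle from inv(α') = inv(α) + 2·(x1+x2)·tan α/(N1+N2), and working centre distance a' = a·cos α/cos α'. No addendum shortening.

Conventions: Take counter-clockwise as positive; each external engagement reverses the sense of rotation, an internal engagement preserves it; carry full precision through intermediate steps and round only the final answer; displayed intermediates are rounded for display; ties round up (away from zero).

1.7200

recognized (one external pair, fixed centres): single-mesh tooth geometry, m = 4.774, N1 = 58, N2 = 42
base radii: r_b1 = 129.591998, r_b2 = 93.842481
tip radii: r_a1 = 143.220000, r_a2 = 105.028000
no profile shift: α' = α, a' = a
action lengths: √(r_a1²−r_b1²) = 60.974441, √(r_a2²−r_b2²) = 47.164282
base pitch p_b = π·m·cos α = 14.038802
CR = (60.974441 + 47.164282 − 238.700000·sin 20.60200°)/14.038802 = 1.719970
contact ratio ≈ 1.7200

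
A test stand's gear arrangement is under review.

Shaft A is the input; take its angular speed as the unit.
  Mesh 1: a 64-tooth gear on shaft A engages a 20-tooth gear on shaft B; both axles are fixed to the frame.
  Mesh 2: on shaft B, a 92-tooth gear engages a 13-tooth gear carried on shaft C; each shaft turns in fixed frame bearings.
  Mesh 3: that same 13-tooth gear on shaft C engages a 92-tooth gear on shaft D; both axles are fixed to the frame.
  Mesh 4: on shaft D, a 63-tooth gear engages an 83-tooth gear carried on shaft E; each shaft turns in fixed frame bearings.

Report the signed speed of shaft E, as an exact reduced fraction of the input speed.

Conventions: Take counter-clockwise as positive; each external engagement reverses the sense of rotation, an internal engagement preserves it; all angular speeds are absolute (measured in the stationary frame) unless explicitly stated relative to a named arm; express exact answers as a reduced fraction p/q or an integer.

1008/415

4-mesh fixed-axis compound train (all bearings frame-fixed)
mesh 1 [64T→20T]: |ω|/ω_in = 1×64/20 = 16/5, sense flips to −
mesh 2 [92T→13T]: |ω|/ω_in = (16/5)×92/13 = 1472/65, sense flips to +
mesh 3 [13T→92T]: |ω|/ω_in = (1472/65)×13/92 = 16/5, sense flips to −
mesh 4 [63T→83T]: |ω|/ω_in = (16/5)×63/83 = 1008/415, sense flips to +
signed output speed (× input speed) = 1008/415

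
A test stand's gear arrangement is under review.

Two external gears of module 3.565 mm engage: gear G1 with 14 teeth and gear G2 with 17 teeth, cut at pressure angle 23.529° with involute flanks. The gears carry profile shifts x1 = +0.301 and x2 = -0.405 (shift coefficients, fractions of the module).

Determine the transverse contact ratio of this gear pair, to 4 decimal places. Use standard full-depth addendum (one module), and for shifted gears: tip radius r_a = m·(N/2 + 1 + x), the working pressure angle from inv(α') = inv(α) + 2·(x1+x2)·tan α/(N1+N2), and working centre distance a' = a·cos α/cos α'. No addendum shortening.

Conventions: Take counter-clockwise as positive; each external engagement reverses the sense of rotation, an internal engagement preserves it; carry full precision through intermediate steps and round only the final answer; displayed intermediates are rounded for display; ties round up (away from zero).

class = single-mesh tooth geometry [involute pair 14T × 17T, m = 3.565]
base radii: r_b1 = 22.880195, r_b2 = 27.783094
tip radii: r_a1 = 29.593065, r_a2 = 32.423675
inv(α') = inv(23.529°) + 2·(+0.301-0.405)·tan α/(14+17) = 0.02183434  ⇒  α' = 22.60626°
a' = a·cos α / cos α' = 55.2575·cos 23.529°/cos 22.60626° = 54.879799
action lengths: √(r_a1²−r_b1²) = 18.768223, √(r_a2²−r_b2²) = 16.715095
base pitch p_b = π·m·cos α = 10.268607
CR = (18.768223 + 16.715095 − 54.879799·sin 22.60626°)/10.268607 = 1.401138
contact ratio ≈ 1.4011

1.4011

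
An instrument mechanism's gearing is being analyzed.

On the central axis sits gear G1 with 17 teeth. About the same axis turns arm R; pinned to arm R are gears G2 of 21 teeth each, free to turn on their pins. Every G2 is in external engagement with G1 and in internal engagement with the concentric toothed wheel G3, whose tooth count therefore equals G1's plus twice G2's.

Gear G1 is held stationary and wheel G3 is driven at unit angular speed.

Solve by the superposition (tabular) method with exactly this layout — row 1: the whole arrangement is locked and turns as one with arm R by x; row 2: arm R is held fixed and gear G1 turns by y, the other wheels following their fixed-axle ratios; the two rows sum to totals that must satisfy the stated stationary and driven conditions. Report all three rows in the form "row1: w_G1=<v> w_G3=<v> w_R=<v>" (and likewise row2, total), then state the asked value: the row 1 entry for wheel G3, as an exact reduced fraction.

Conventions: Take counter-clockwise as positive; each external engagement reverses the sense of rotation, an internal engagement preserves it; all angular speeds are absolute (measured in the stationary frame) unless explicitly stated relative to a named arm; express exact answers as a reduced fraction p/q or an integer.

row1: w_G1=59/76 w_G3=59/76 w_R=59/76
row2: w_G1=-59/76 w_G3=17/76 w_R=0
total: w_G1=0 w_G3=1 w_R=59/76
asked value: 59/76

recognized (axles ride arm R): planetary set, 17/21/59 teeth
row 1 (train locked, turned with arm): all members turn x
row 2 (arm held, sun turns y): ω_ring = −(17/59)·y, ω_arm = 0
boundary: total ω_sun = x + y = 0 and total ω_ring = x − (17/59)·y = 1  ⇒  y = -59/76, x = 59/76
row 2 ring = −(17/59)·(-59/76) = 17/76
totals (row 1 + row 2): sun 59/76 + (-59/76) = 0, ring 59/76 + 17/76 = 1, arm 59/76 + 0 = 59/76
asked cell (row1, ring) = 59/76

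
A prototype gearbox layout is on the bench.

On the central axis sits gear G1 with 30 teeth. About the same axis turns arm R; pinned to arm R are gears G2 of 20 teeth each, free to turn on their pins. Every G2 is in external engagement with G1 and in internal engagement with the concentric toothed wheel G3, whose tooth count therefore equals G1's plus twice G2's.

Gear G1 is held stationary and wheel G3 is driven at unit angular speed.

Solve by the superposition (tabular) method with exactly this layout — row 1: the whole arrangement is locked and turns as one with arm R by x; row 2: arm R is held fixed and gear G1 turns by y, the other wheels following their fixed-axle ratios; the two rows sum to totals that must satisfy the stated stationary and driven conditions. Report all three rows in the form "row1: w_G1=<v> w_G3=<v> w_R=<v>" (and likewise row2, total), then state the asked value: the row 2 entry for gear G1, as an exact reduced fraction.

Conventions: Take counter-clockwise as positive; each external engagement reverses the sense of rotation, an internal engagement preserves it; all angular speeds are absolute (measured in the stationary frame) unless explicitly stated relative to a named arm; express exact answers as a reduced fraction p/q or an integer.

topology: planetary set — G1 30T / G2 20T / G3 70T, arm = carrier (Willis)
superposition row 1 [locked train]: every member turns x
row 2 (arm held, sun turns y): ω_ring = −(30/70)·y, ω_arm = 0
boundary: total ω_sun = x + y = 0 and total ω_ring = x − (30/70)·y = 1  ⇒  y = -7/10, x = 7/10
row 2 ring = −(30/70)·(-7/10) = 3/10
totals (row 1 + row 2): sun 7/10 + (-7/10) = 0, ring 7/10 + 3/10 = 1, arm 7/10 + 0 = 7/10
asked cell (row2, sun) = -7/10

row1: w_G1=7/10 w_G3=7/10 w_R=7/10
row2: w_G1=-7/10 w_G3=3/10 w_R=0
total: w_G1=0 w_G3=1 w_R=7/10
asked value: -7/10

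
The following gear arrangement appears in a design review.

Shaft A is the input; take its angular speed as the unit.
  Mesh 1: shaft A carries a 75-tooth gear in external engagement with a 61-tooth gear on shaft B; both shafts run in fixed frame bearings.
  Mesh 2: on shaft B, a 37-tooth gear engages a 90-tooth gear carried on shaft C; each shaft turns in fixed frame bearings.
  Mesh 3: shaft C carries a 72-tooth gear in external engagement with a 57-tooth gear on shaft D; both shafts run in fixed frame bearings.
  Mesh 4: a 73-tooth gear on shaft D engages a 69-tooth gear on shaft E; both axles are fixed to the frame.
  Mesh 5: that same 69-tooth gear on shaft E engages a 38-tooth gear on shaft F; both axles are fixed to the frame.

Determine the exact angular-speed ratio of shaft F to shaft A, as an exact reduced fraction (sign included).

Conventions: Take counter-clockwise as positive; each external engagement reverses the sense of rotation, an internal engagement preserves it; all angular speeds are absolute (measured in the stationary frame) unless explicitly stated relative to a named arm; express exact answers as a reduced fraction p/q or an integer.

class = fixed-axis compound train [5 meshes; 5 ratios multiply, 5 sense flips]
mesh 1 [75T→61T]: running ratio 75/61, sense −
mesh 2 [37T→90T]: running ratio 185/366, sense +
mesh 3 [72T→57T]: running ratio 740/1159, sense −
mesh 4 [73T→69T]: running ratio 54020/79971, sense +
mesh 5 [69T→38T]: running ratio 27010/22021, sense −
ω_out/ω_in = -27010/22021

-27010/22021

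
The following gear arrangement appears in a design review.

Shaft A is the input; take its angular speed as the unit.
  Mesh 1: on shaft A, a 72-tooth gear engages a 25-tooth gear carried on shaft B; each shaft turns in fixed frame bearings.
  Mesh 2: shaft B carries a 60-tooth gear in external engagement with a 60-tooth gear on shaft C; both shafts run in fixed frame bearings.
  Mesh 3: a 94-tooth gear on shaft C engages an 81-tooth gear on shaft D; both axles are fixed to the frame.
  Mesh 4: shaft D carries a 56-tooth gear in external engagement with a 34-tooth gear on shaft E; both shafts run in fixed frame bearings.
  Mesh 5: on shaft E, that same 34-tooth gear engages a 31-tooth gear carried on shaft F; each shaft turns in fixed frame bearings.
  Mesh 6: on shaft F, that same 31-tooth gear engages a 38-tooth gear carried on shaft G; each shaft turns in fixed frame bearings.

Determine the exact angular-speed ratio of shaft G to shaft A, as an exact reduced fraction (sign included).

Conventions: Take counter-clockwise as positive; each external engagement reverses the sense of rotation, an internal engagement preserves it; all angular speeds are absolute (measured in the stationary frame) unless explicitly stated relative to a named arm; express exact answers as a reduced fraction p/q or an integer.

21056/4275

class = fixed-axis compound train [6 meshes; 6 ratios multiply, 6 sense flips]
mesh 1 [72T→25T]: running ratio 72/25, sense −
mesh 2 [60T→60T]: running ratio 72/25, sense +
mesh 3 [94T→81T]: running ratio 752/225, sense −
mesh 4 [56T→34T]: running ratio 21056/3825, sense +
mesh 5 [34T→31T]: running ratio 42112/6975, sense −
mesh 6 [31T→38T]: running ratio 21056/4275, sense +
ω_out/ω_in = 21056/4275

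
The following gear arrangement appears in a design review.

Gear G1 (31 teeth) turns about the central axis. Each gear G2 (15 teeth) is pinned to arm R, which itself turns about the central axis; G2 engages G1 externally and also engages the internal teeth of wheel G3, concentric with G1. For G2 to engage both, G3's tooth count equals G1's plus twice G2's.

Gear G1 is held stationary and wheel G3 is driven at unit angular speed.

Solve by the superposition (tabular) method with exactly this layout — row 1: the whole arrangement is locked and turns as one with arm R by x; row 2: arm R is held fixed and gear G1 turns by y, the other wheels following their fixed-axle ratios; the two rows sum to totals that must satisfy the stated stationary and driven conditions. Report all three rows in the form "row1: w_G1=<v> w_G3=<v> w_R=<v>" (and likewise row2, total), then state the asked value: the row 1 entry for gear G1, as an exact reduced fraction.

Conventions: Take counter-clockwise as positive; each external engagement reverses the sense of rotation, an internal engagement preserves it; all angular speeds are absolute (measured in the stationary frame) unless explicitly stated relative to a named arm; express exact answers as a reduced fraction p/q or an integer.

row1: w_G1=61/92 w_G3=61/92 w_R=61/92
row2: w_G1=-61/92 w_G3=31/92 w_R=0
total: w_G1=0 w_G3=1 w_R=61/92
asked value: 61/92

class = planetary set [G3 = 31+2·15 = 61; Willis about the carrier]
row 1 — lock + rotate with arm: ω_sun = ω_ring = ω_arm = x
row 2 — arm fixed, fixed-axis ratios: sun y, ring −(31/61)·y, arm 0
boundary: total ω_sun = x + y = 0 and total ω_ring = x − (31/61)·y = 1  ⇒  y = -61/92, x = 61/92
row 2 ring = −(31/61)·(-61/92) = 31/92
totals (row 1 + row 2): sun 61/92 + (-61/92) = 0, ring 61/92 + 31/92 = 1, arm 61/92 + 0 = 61/92
asked cell (row1, sun) = 61/92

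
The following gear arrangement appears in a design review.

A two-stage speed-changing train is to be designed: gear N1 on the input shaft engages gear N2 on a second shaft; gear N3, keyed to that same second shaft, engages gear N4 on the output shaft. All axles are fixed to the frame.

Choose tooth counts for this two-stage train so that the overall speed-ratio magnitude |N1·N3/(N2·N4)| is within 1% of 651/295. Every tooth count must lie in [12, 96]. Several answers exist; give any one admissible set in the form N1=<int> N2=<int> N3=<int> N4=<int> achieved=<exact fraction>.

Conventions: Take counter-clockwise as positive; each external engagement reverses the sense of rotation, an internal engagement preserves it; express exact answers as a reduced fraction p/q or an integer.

N1=21 N2=15 N3=93 N4=59 achieved=651/295

design class (target 651/295): fixed-axis compound train
target = 651/295 in lowest terms: an exact hit needs N1·N3 = k·651 and N2·N4 = k·295 for one integer k, every count in [12, 96]; additionally prefer no 1:1 stage (N1 ≠ N2, N3 ≠ N4)
k = 1…2: no 1:1-free in-range split of k·651 and k·295 into factor pairs; take k = 3
k = 3: N1·N3 = 1953 = 21·93, N2·N4 = 885 = 15·59
achieved = 21·93/(15·59) = 651/295; |achieved − target| = 0 ≤ 651/29500 ✓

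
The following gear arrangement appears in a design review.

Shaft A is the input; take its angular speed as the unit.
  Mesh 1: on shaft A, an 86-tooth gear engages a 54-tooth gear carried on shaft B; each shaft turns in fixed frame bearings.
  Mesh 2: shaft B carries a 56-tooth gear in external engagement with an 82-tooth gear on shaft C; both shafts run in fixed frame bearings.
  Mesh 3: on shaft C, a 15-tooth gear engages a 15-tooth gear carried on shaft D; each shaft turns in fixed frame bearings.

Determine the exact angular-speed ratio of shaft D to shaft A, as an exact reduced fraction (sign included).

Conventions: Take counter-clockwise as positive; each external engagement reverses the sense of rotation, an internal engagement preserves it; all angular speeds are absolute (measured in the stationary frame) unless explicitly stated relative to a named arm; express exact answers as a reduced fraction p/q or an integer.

-1204/1107

class = fixed-axis compound train [3 meshes; 3 ratios multiply, 3 sense flips]
mesh 1 [86T→54T]: running ratio 43/27, sense −
mesh 2 [56T→82T]: running ratio 1204/1107, sense +
mesh 3 [15T→15T]: running ratio 1204/1107, sense −
ω_out/ω_in = -1204/1107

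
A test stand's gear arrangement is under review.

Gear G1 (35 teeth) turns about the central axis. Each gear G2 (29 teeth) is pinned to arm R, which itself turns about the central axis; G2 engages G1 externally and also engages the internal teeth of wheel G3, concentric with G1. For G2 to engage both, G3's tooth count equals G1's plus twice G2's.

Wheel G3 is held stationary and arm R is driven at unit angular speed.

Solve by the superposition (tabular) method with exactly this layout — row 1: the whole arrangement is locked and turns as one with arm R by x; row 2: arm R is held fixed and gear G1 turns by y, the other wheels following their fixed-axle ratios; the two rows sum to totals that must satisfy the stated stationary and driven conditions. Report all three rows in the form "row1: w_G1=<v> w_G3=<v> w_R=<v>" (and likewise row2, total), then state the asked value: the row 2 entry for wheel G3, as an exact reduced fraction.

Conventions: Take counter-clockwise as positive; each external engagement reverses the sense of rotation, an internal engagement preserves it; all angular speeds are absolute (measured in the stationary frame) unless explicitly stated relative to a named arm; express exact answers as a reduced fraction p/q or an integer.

row1: w_G1=1 w_G3=1 w_R=1
row2: w_G1=93/35 w_G3=-1 w_R=0
total: w_G1=128/35 w_G3=0 w_R=1
asked value: -1

class = planetary set [G3 = 35+2·29 = 93; Willis about the carrier]
row 1: whole set turns with the arm by x
row 2 — arm fixed, fixed-axis ratios: sun y, ring −(35/93)·y, arm 0
boundary: total ω_ring = x − (35/93)·y = 0 and total ω_arm = x = 1  ⇒  y = 93/35, x = 1
row 2 ring = −(35/93)·93/35 = -1
totals (row 1 + row 2): sun 1 + 93/35 = 128/35, ring 1 + (-1) = 0, arm 1 + 0 = 1
asked cell (row2, ring) = -1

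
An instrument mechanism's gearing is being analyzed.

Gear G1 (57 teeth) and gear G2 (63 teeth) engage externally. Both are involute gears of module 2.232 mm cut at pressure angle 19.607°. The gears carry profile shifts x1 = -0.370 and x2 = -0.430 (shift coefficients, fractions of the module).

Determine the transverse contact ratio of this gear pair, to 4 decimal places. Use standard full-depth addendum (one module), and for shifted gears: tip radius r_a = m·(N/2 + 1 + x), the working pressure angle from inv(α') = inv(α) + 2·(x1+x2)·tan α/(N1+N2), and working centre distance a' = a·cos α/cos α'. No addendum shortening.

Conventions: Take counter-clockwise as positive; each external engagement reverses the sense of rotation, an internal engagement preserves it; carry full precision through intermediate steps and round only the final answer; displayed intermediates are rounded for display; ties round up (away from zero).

topology: single-mesh involute geometry — m = 2.232, 57T/63T pair
base radii: r_b1 = 59.923551, r_b2 = 66.231293
tip radii: r_a1 = 65.018160, r_a2 = 71.580240
inv(α') = inv(19.607°) + 2·(-0.370-0.430)·tan α/(57+63) = 0.00926532  ⇒  α' = 17.14615°
a' = a·cos α / cos α' = 133.9200·cos 19.607°/cos 17.14615° = 132.022472
action lengths: √(r_a1²−r_b1²) = 25.229529, √(r_a2²−r_b2²) = 27.150442
base pitch p_b = π·m·cos α = 6.605452
CR = (25.229529 + 27.150442 − 132.022472·sin 17.14615°)/6.605452 = 2.037469
contact ratio ≈ 2.0375

2.0375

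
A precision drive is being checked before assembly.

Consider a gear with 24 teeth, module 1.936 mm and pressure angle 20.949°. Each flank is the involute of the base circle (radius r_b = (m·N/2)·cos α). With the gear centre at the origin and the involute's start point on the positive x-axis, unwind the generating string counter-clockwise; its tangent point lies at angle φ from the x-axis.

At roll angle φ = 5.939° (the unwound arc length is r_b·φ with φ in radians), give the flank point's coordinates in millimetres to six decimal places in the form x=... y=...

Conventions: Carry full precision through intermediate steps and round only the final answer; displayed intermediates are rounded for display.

x=21.812587 y=0.008046

topology: single-mesh involute geometry — m = 1.936, N = 24
pitch radius r_p = m·N/2 = 1.936·24/2 = 23.232000
base radius r_b = r_p·cos α = 23.232000·cos 20.949° = 21.696343
roll angle φ = 5.939° = 0.10365510 rad
x = r_b·(cos φ + φ·sin φ) = 21.812587
y = r_b·(sin φ − φ·cos φ) = 0.008046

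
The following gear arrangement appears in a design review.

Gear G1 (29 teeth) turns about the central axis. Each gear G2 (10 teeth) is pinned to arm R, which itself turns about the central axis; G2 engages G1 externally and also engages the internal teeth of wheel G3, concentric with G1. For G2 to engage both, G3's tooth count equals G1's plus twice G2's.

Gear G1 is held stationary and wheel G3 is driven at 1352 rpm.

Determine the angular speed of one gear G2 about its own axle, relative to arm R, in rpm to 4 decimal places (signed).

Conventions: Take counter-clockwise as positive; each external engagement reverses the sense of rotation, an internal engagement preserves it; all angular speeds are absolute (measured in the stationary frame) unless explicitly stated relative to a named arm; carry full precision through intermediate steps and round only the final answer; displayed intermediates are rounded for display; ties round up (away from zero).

class = planetary set [G3 = 29+2·10 = 49; Willis about the carrier]
normalise by the input: solve with ω_ring = 1, then scale by 1352 rpm
ring teeth: 29 + 2·10 = 49
29(ω_sun−ω_arm) = −49(ω_ring−ω_arm),  ω_sun = 0, ω_ring = 1
29(0−ω_arm) = −49(1−ω_arm)  ⇒  78·ω_arm = 49  ⇒  ω_arm = 49/78
sun–planet mesh: 29·(0−49/78) = −10·(ω_p−ω_arm)  ⇒  ω_p−ω_arm = 1421/780
scale: ω_p−ω_arm = 1421/780 × 1352 rpm = +2463.0667 rpm

+2463.0667 rpm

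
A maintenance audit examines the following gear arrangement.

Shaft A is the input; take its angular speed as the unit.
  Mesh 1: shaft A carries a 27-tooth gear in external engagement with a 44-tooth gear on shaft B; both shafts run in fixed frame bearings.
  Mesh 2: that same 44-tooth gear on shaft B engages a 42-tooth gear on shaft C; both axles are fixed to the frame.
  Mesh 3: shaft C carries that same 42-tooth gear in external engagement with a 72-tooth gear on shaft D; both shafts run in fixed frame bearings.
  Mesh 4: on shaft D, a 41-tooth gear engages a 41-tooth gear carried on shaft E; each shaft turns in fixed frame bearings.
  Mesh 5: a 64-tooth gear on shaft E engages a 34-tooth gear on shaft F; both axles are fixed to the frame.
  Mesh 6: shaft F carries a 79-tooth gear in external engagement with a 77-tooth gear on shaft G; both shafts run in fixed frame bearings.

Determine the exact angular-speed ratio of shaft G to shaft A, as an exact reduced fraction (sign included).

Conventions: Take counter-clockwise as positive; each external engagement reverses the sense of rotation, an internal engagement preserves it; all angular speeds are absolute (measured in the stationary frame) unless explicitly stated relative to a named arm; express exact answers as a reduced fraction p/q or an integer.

class = fixed-axis compound train [6 meshes; 6 ratios multiply, 6 sense flips]
mesh 1 [27T→44T]: running ratio 27/44, sense −
mesh 2 [44T→42T]: running ratio 9/14, sense +
mesh 3 [42T→72T]: running ratio 3/8, sense −
mesh 4 [41T→41T]: running ratio 3/8, sense +
mesh 5 [64T→34T]: running ratio 12/17, sense −
mesh 6 [79T→77T]: running ratio 948/1309, sense +
ω_out/ω_in = 948/1309

948/1309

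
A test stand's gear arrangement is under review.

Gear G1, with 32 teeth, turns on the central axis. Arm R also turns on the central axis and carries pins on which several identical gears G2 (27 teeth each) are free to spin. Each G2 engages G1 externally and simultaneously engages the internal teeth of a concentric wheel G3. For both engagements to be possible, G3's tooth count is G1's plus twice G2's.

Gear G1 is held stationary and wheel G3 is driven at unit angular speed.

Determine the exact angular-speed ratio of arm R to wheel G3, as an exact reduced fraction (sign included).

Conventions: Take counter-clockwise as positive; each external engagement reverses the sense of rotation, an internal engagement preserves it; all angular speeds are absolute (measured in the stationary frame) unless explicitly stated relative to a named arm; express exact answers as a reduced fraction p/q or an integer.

class = planetary set [G3 = 32+2·27 = 86; Willis about the carrier]
ring teeth: 32 + 2·27 = 86
32(ω_sun−ω_arm) = −86(ω_ring−ω_arm),  ω_sun = 0, ω_ring = 1
32(0−ω_arm) = −86(1−ω_arm)  ⇒  118·ω_arm = 86  ⇒  ω_arm = 43/59
ω_out/ω_in = 43/59

43/59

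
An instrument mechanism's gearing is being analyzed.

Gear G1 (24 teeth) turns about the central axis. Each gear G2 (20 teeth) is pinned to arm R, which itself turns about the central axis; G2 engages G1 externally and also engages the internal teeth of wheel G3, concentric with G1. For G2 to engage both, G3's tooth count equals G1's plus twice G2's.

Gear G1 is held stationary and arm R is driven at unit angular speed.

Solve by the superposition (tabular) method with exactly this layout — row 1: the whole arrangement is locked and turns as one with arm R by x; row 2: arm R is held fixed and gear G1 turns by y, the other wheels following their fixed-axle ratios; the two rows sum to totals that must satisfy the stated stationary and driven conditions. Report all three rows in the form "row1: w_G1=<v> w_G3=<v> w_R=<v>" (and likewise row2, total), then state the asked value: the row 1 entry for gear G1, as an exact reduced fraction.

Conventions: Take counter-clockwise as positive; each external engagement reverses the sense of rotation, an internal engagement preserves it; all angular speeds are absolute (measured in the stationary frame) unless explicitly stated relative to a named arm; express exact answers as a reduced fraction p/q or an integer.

topology: planetary set — G1 24T / G2 20T / G3 64T, arm = carrier (Willis)
row 1 (train locked, turned with arm): all members turn x
row 2 (arm held, sun turns y): ω_ring = −(24/64)·y, ω_arm = 0
boundary: total ω_sun = x + y = 0 and total ω_arm = x = 1  ⇒  y = -1, x = 1
row 2 ring = −(24/64)·(-1) = 3/8
totals (row 1 + row 2): sun 1 + (-1) = 0, ring 1 + 3/8 = 11/8, arm 1 + 0 = 1
asked cell (row1, sun) = 1

row1: w_G1=1 w_G3=1 w_R=1
row2: w_G1=-1 w_G3=3/8 w_R=0
total: w_G1=0 w_G3=11/8 w_R=1
asked value: 1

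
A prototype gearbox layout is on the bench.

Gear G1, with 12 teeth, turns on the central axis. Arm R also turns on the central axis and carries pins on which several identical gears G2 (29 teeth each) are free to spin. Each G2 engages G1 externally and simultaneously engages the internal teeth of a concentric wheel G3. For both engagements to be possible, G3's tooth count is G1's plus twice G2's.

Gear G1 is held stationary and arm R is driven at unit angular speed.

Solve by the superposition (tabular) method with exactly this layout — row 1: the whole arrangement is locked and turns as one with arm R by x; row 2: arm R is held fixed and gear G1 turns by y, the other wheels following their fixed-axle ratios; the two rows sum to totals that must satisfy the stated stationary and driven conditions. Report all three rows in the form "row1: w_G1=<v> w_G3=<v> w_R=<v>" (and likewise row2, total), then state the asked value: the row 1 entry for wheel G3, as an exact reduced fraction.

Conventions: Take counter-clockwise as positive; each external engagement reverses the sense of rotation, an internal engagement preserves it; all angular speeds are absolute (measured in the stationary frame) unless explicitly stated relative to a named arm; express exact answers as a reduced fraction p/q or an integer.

recognized (axles ride arm R): planetary set, 12/29/70 teeth
row 1 (train locked, turned with arm): all members turn x
row 2 — arm fixed, fixed-axis ratios: sun y, ring −(12/70)·y, arm 0
boundary: total ω_sun = x + y = 0 and total ω_arm = x = 1  ⇒  y = -1, x = 1
row 2 ring = −(12/70)·(-1) = 6/35
totals (row 1 + row 2): sun 1 + (-1) = 0, ring 1 + 6/35 = 41/35, arm 1 + 0 = 1
asked cell (row1, ring) = 1

row1: w_G1=1 w_G3=1 w_R=1
row2: w_G1=-1 w_G3=6/35 w_R=0
total: w_G1=0 w_G3=41/35 w_R=1
asked value: 1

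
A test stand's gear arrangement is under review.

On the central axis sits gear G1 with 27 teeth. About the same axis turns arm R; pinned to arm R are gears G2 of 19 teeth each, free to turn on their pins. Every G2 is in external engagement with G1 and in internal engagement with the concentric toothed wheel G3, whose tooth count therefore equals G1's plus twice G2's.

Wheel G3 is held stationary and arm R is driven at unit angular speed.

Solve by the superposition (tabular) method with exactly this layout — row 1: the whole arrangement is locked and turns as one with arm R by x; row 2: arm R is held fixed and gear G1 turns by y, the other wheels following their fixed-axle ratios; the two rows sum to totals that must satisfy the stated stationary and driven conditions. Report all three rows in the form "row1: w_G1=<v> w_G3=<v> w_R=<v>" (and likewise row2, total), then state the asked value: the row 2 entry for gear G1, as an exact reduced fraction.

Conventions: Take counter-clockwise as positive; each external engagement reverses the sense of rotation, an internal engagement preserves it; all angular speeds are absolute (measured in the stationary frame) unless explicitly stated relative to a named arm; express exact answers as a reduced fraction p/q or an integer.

class = planetary set [G3 = 27+2·19 = 65; Willis about the carrier]
superposition row 1 [locked train]: every member turns x
row 2: sun turns y, ring = −(27/65)·y, arm 0
boundary: total ω_ring = x − (27/65)·y = 0 and total ω_arm = x = 1  ⇒  y = 65/27, x = 1
row 2 ring = −(27/65)·65/27 = -1
totals (row 1 + row 2): sun 1 + 65/27 = 92/27, ring 1 + (-1) = 0, arm 1 + 0 = 1
asked cell (row2, sun) = 65/27

row1: w_G1=1 w_G3=1 w_R=1
row2: w_G1=65/27 w_G3=-1 w_R=0
total: w_G1=92/27 w_G3=0 w_R=1
asked value: 65/27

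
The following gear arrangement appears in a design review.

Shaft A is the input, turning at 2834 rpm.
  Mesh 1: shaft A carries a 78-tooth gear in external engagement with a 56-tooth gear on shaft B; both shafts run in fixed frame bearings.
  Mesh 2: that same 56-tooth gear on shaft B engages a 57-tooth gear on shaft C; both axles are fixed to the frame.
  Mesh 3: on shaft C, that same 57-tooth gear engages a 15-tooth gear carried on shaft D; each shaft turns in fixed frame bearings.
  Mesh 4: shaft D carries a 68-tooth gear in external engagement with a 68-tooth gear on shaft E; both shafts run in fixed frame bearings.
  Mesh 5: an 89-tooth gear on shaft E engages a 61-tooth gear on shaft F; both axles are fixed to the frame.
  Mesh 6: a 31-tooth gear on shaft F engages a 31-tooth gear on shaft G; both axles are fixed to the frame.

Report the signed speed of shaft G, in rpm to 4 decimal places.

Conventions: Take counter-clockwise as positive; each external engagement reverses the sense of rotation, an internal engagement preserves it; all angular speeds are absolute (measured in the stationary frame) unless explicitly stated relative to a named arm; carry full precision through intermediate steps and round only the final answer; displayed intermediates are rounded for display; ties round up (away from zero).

+21501.2328 rpm

class = fixed-axis compound train [6 meshes; 6 ratios multiply, 6 sense flips]
mesh 1 [78T→56T]: ω = 2834.0000×78/56 = 3947.3571 rpm, sense flips to −
mesh 2 [56T→57T]: ω = 3947.3571×56/57 = 3878.1053 rpm, sense flips to +
mesh 3 [57T→15T]: ω = 3878.1053×57/15 = 14736.8000 rpm, sense flips to −
mesh 4 [68T→68T]: ω = 14736.8000×68/68 = 14736.8000 rpm, sense flips to +
mesh 5 [89T→61T]: ω = 14736.8000×89/61 = 21501.2328 rpm, sense flips to −
mesh 6 [31T→31T]: ω = 21501.2328×31/31 = 21501.2328 rpm, sense flips to +
signed output speed = +21501.2328 rpm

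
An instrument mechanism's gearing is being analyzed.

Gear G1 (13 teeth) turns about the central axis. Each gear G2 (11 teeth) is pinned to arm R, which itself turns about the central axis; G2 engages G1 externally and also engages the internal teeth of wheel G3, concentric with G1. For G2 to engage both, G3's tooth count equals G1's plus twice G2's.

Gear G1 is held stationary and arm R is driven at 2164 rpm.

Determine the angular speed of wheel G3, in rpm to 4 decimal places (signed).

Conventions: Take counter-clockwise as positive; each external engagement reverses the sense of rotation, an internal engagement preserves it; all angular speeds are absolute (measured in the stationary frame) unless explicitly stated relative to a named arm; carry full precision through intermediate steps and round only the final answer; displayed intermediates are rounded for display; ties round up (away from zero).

recognized (axles ride arm R): planetary set, 13/11/35 teeth
normalise by the input: solve with ω_arm = 1, then scale by 2164 rpm
ring teeth: 13 + 2·11 = 35
13(ω_sun−ω_arm) = −35(ω_ring−ω_arm),  ω_sun = 0, ω_arm = 1
ω_ring = 1 − (13/35)(0−1) = 48/35
scale: ω_ring = 48/35 × 2164 rpm = +2967.7714 rpm

+2967.7714 rpm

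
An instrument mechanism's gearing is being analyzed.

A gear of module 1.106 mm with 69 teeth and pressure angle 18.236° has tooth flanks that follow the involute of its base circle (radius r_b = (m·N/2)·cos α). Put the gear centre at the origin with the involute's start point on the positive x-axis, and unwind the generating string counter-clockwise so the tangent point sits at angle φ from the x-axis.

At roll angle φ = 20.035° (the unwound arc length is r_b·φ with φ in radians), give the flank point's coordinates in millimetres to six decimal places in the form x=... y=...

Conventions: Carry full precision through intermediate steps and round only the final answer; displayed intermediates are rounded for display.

single-mesh involute tooth geometry (69T wheel at module 1.106)
pitch radius r_p = m·N/2 = 1.106·69/2 = 38.157000
base radius r_b = r_p·cos α = 38.157000·cos 18.236° = 36.240588
roll angle φ = 20.035° = 0.34967672 rad
x = r_b·(cos φ + φ·sin φ) = 38.388956
y = r_b·(sin φ − φ·cos φ) = 0.510217

x=38.388956 y=0.510217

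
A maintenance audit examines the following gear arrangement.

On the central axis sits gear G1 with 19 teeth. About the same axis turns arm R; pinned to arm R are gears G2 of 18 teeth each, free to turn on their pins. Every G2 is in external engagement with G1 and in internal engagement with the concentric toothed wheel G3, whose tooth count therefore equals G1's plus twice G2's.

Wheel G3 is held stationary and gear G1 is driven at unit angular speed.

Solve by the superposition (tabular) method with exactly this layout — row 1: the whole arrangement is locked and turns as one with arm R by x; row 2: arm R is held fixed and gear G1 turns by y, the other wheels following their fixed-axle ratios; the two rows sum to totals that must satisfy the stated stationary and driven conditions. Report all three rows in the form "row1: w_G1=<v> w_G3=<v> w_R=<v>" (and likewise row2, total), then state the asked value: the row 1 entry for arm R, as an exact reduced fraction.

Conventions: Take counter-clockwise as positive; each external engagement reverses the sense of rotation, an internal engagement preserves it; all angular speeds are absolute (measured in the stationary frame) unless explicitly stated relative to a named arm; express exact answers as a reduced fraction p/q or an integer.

row1: w_G1=19/74 w_G3=19/74 w_R=19/74
row2: w_G1=55/74 w_G3=-19/74 w_R=0
total: w_G1=1 w_G3=0 w_R=19/74
asked value: 19/74

topology: planetary set — G1 19T / G2 18T / G3 55T, arm = carrier (Willis)
row 1: whole set turns with the arm by x
superposition row 2 [arm held]: sun y, ring −(19/55)·y, arm 0
boundary: total ω_ring = x − (19/55)·y = 0 and total ω_sun = x + y = 1  ⇒  y = 55/74, x = 19/74
row 2 ring = −(19/55)·55/74 = -19/74
totals (row 1 + row 2): sun 19/74 + 55/74 = 1, ring 19/74 + (-19/74) = 0, arm 19/74 + 0 = 19/74
asked cell (row1, arm) = 19/74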